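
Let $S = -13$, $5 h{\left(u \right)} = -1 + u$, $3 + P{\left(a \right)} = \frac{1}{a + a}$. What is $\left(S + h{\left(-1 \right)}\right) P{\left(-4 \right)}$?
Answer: $\frac{335}{8} \approx 41.875$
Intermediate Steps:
$P{\left(a \right)} = -3 + \frac{1}{2 a}$ ($P{\left(a \right)} = -3 + \frac{1}{a + a} = -3 + \frac{1}{2 a}$)
$h{\left(u \right)} = - \frac{1}{5} + \frac{u}{5}$ ($h{\left(u \right)} = \frac{-1 + u}{5} = - \frac{1}{5} + \frac{u}{5}$)
$\left(S + h{\left(-1 \right)}\right) P{\left(-4 \right)} = \left(-13 + \left(- \frac{1}{5} + \frac{1}{5} \left(-1\right)\right)\right) \left(-3 + \frac{1}{2 \left(-4\right)}\right) = \left(-13 - \frac{2}{5}\right) \left(-3 + \frac{1}{2} \left(- \frac{1}{4}\right)\right) = \left(-13 - \frac{2}{5}\right) \left(-3 - \frac{1}{8}\right) = \left(- \frac{67}{5}\right) \left(- \frac{25}{8}\right) = \frac{335}{8}$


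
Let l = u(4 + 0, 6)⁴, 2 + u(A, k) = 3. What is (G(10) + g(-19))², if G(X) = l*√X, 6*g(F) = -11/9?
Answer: 29281/2916 - 11*√10/27 ≈ 8.7532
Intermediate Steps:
u(A, k) = 1 (u(A, k) = -2 + 3 = 1)
g(F) = -11/54 (g(F) = (-11/9)/6 = (-11*⅑)/6 = (⅙)*(-11/9) = -11/54)
l = 1 (l = 1⁴ = 1)
G(X) = √X (G(X) = 1*√X = √X)
(G(10) + g(-19))² = (√10 - 11/54)² = (-11/54 + √10)²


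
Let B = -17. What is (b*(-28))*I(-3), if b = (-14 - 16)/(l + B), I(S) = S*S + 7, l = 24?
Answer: 1920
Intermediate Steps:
I(S) = 7 + S² (I(S) = S² + 7 = 7 + S²)
b = -30/7 (b = (-14 - 16)/(24 - 17) = -30/7 ≈ -4.2857)
(b*(-28))*I(-3) = (-30/7*(-28))*(7 + (-3)²) = 120*(7 + 9) = 120*16 = 1920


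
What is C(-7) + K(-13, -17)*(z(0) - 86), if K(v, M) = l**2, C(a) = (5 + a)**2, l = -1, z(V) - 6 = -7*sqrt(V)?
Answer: -76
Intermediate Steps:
z(V) = 6 - 7*sqrt(V)
K(v, M) = 1 (K(v, M) = (-1)**2 = 1)
C(-7) + K(-13, -17)*(z(0) - 86) = (5 - 7)**2 + 1*((6 - 7*sqrt(0)) - 86) = (-2)**2 + 1*((6 - 7*0) - 86) = 4 + 1*((6 + 0) - 86) = 4 + 1*(6 - 86) = 4 + 1*(-80) = 4 - 80 = -76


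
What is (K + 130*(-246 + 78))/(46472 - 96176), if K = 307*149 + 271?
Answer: -4029/8284 ≈ -0.48636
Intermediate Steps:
K = 46014 (K = 45743 + 271 = 46014)
(K + 130*(-246 + 78))/(46472 - 96176) = (46014 + 130*(-246 + 78))/(46472 - 96176) = (46014 + 130*(-168))/(-49704) = (46014 - 21840)*(-1/49704) = 24174*(-1/49704) = -4029/8284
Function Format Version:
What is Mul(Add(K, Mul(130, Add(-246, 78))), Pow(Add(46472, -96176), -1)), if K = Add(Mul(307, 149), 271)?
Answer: Rational(-4029, 8284) ≈ -0.48636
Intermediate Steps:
K = 46014 (K = Add(45743, 271) = 46014)
Mul(Add(K, Mul(130, Add(-246, 78))), Pow(Add(46472, -96176), -1)) = Mul(Add(46014, Mul(130, Add(-246, 78))), Pow(Add(46472, -96176), -1)) = Mul(Add(46014, Mul(130, -168)), Pow(-49704, -1)) = Mul(Add(46014, -21840), Rational(-1, 49704)) = Mul(24174, Rational(-1, 49704)) = Rational(-4029, 8284)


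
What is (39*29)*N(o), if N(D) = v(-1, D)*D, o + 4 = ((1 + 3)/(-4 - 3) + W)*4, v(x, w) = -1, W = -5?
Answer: 208104/7 ≈ 29729.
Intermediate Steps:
o = -184/7 (o = -4 + ((1 + 3)/(-4 - 3) - 5)*4 = -4 + (4/(-7) - 5)*4 = -4 + (4*(-⅐) - 5)*4 = -4 + (-4/7 - 5)*4 = -4 - 39/7*4 = -4 - 156/7 = -184/7 ≈ -26.286)
N(D) = -D
(39*29)*N(o) = (39*29)*(-1*(-184/7)) = 1131*(184/7) = 208104/7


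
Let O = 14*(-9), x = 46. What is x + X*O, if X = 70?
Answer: -8774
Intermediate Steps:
O = -126
x + X*O = 46 + 70*(-126) = 46 - 8820 = -8774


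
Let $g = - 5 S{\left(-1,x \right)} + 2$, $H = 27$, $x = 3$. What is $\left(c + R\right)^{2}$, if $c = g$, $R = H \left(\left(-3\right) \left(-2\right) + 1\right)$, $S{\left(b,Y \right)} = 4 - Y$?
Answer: $34596$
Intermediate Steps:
$R = 189$ ($R = 27 \left(\left(-3\right) \left(-2\right) + 1\right) = 27 \left(6 + 1\right) = 27 \cdot 7 = 189$)
$g = -3$ ($g = - 5 \left(4 - 3\right) + 2 = \left(-5\right) 1 + 2 = -5 + 2 = -3$)
$c = -3$
$\left(c + R\right)^{2} = \left(-3 + 189\right)^{2} = 186^{2} = 34596$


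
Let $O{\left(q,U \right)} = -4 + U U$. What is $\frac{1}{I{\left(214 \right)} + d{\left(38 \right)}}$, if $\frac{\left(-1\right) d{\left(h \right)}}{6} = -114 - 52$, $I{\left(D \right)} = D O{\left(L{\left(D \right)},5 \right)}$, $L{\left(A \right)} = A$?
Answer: $\frac{1}{5490} \approx 0.00018215$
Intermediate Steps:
$O{\left(q,U \right)} = -4 + U^{2}$
$I{\left(D \right)} = 21 D$ ($I{\left(D \right)} = D \left(-4 + 5^{2}\right) = D \left(-4 + 25\right) = D 21 = 21 D$)
$d{\left(h \right)} = 996$ ($d{\left(h \right)} = - 6 \left(-114 - 52\right) = \left(-6\right) \left(-166\right) = 996$)
$\frac{1}{I{\left(214 \right)} + d{\left(38 \right)}} = \frac{1}{21 \cdot 214 + 996} = \frac{1}{4494 + 996} = \frac{1}{5490}$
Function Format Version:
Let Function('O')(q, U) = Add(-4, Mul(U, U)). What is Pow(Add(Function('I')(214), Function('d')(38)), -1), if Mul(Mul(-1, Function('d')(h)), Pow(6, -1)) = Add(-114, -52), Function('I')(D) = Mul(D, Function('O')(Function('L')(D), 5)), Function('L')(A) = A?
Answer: Rational(1, 5490) ≈ 0.00018215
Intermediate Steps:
Function('O')(q, U) = Add(-4, Pow(U, 2))
Function('I')(D) = Mul(21, D) (Function('I')(D) = Mul(D, Add(-4, Pow(5, 2))) = Mul(D, Add(-4, 25)) = Mul(D, 21) = Mul(21, D))
Function('d')(h) = 996 (Function('d')(h) = Mul(-6, Add(-114, -52)) = Mul(-6, -166) = 996)
Pow(Add(Function('I')(214), Function('d')(38)), -1) = Pow(Add(Mul(21, 214), 996), -1) = Pow(Add(4494, 996), -1) = Pow(5490, -1) = Rational(1, 5490)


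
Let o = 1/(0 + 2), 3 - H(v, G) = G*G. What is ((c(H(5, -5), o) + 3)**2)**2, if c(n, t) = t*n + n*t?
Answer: 130321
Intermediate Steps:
H(v, G) = 3 - G**2 (H(v, G) = 3 - G*G = 3 - G**2)
o = 1/2 ≈ 0.50000
c(n, t) = 2*n*t (c(n, t) = n*t + n*t = 2*n*t)
((c(H(5, -5), o) + 3)**2)**2 = ((2*(3 - 1*(-5)**2)*(1/2) + 3)**2)**2 = ((2*(3 - 1*25)*(1/2) + 3)**2)**2 = ((2*(3 - 25)*(1/2) + 3)**2)**2 = ((2*(-22)*(1/2) + 3)**2)**2 = ((-22 + 3)**2)**2 = ((-19)**2)**2 = 361**2 = 130321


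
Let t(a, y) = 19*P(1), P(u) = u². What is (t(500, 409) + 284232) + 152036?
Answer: 436287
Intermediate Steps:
t(a, y) = 19 (t(a, y) = 19*1² = 19*1 = 19)
(t(500, 409) + 284232) + 152036 = (19 + 284232) + 152036 = 284251 + 152036 = 436287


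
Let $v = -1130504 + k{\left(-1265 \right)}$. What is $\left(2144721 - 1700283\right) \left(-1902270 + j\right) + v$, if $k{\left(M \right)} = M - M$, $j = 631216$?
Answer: $-564905828156$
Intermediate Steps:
$k{\left(M \right)} = 0$
$v = -1130504$ ($v = -1130504 + 0 = -1130504$)
$\left(2144721 - 1700283\right) \left(-1902270 + j\right) + v = \left(2144721 - 1700283\right) \left(-1902270 + 631216\right) - 1130504 = 444438 \left(-1271054\right) - 1130504 = -564904697652 - 1130504 = -564905828156$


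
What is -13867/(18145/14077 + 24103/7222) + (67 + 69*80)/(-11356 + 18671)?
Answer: -10309883581964843/3440545300115 ≈ -2996.6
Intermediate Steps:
-13867/(18145/14077 + 24103/7222) + (67 + 69*80)/(-11356 + 18671) = -13867/(18145*(1/14077) + 24103*(1/7222)) + (67 + 5520)/7315 = -13867/(18145/14077 + 24103/7222) + 5587*(1/7315) = -13867/470341121/101664094 + 5587/7315 = -13867*101664094/470341121 + 5587/7315 = -1409775991498/470341121 + 5587/7315 = -10309883581964843/3440545300115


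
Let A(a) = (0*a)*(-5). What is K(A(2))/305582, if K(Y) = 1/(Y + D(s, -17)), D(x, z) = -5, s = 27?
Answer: -1/1527910 ≈ -6.5449e-7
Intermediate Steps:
A(a) = 0 (A(a) = 0*(-5) = 0)
K(Y) = 1/(-5 + Y) (K(Y) = 1/(Y - 5) = 1/(-5 + Y))
K(A(2))/305582 = 1/((-5 + 0)*305582) = (1/305582)/(-5) = -1/5*1/305582 = -1/1527910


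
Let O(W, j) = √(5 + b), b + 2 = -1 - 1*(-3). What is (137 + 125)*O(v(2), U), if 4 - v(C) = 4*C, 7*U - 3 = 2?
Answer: 262*√5 ≈ 585.85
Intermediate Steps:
b = 0 (b = -2 + (-1 - 1*(-3)) = -2 + (-1 + 3) = -2 + 2 = 0)
U = 5/7 (U = 3/7 + (⅐)*2 = 3/7 + 2/7 = 5/7 ≈ 0.71429)
v(C) = 4 - 4*C
O(W, j) = √5 (O(W, j) = √(5 + 0) = √5)
(137 + 125)*O(v(2), U) = (137 + 125)*√5 = 262*√5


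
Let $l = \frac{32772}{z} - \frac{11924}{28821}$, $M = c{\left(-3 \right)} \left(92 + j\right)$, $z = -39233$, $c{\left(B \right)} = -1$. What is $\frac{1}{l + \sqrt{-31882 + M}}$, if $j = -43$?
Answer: $- \frac{1596976866034814472}{40827695374135108587235} - \frac{1278560041366209849 i \sqrt{31931}}{40827695374135108587235} \approx -3.9115 \cdot 10^{-5} - 0.0055959 i$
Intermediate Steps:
$M = -49$ ($M = - (92 - 43) = \left(-1\right) 49 = -49$)
$l = - \frac{1412336104}{1130734293}$ ($l = \frac{32772}{-39233} - \frac{11924}{28821} = 32772 \left(- \frac{1}{39233}\right) - \frac{11924}{28821} = - \frac{32772}{39233} - \frac{11924}{28821} = - \frac{1412336104}{1130734293} \approx -1.249$)
$\frac{1}{l + \sqrt{-31882 + M}} = \frac{1}{- \frac{1412336104}{1130734293} + \sqrt{-31882 - 49}} = \frac{1}{- \frac{1412336104}{1130734293} + \sqrt{-31931}} = \frac{1}{- \frac{1412336104}{1130734293} + i \sqrt{31931}}$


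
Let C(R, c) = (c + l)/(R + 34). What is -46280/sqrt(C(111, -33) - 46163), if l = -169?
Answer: 46280*I*sqrt(970606365)/6693837 ≈ 215.4*I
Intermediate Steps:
C(R, c) = (-169 + c)/(34 + R) (C(R, c) = (c - 169)/(R + 34) = (-169 + c)/(34 + R))
-46280/sqrt(C(111, -33) - 46163) = -46280/sqrt((-169 - 33)/(34 + 111) - 46163) = -46280/sqrt(-202/145 - 46163) = -46280*(-I*sqrt(970606365)/6693837) = -(-46280)*I*sqrt(970606365)/6693837 = 46280*I*sqrt(970606365)/6693837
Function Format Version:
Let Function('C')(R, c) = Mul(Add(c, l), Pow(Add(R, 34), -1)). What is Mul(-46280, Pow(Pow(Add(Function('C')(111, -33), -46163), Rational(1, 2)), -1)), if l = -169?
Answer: Mul(Rational(46280, 6693837), I, Pow(970606365, Rational(1, 2))) ≈ Mul(215.40, I)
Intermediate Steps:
Function('C')(R, c) = Mul(Pow(Add(34, R), -1), Add(-169, c)) (Function('C')(R, c) = Mul(Add(c, -169), Pow(Add(R, 34), -1)) = Mul(Add(-169, c), Pow(Add(34, R), -1)) = Mul(Pow(Add(34, R), -1), Add(-169, c)))
Mul(-46280, Pow(Pow(Add(Function('C')(111, -33), -46163), Rational(1, 2)), -1)) = Mul(-46280, Pow(Pow(Add(Mul(Pow(Add(34, 111), -1), Add(-169, -33)), -46163), Rational(1, 2)), -1)) = Mul(-46280, Pow(Pow(Add(Mul(Pow(145, -1), -202), -46163), Rational(1, 2)), -1)) = Mul(-46280, Pow(Pow(Add(Mul(Rational(1, 145), -202), -46163), Rational(1, 2)), -1)) = Mul(-46280, Pow(Pow(Add(Rational(-202, 145), -46163), Rational(1, 2)), -1)) = Mul(-46280, Pow(Pow(Rational(-6693837, 145), Rational(1, 2)), -1)) = Mul(-46280, Pow(Mul(Rational(1, 145), I, Pow(970606365, Rational(1, 2))), -1)) = Mul(-46280, Mul(Rational(-1, 6693837), I, Pow(970606365, Rational(1, 2)))) = Mul(Rational(46280, 6693837), I, Pow(970606365, Rational(1, 2)))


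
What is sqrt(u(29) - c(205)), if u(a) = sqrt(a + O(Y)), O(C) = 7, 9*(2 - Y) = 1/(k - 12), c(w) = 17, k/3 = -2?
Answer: I*sqrt(11) ≈ 3.3166*I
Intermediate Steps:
k = -6 (k = 3*(-2) = -6)
Y = 325/162 (Y = 2 - 1/(9*(-6 - 12)) = 2 - 1/9/(-18) = 2 - 1/9*(-1/18) = 2 + 1/162 = 325/162 ≈ 2.0062)
u(a) = sqrt(7 + a) (u(a) = sqrt(a + 7) = sqrt(7 + a))
sqrt(u(29) - c(205)) = sqrt(sqrt(7 + 29) - 1*17) = sqrt(sqrt(36) - 17) = sqrt(6 - 17) = sqrt(-11) = I*sqrt(11)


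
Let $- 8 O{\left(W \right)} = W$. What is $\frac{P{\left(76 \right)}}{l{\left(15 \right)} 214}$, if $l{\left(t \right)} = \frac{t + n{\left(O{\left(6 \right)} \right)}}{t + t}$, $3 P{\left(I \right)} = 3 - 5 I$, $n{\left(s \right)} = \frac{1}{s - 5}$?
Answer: $- \frac{43355}{36487} \approx -1.1882$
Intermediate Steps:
$O{\left(W \right)} = - \frac{W}{8}$
$n{\left(s \right)} = \frac{1}{-5 + s}$
$P{\left(I \right)} = 1 - \frac{5 I}{3}$ ($P{\left(I \right)} = \frac{3 - 5 I}{3} = 1 - \frac{5 I}{3}$)
$l{\left(t \right)} = \frac{- \frac{4}{23} + t}{2 t}$ ($l{\left(t \right)} = \frac{t + \frac{1}{-5 - \frac{3}{4}}}{t + t} = \frac{t + \frac{1}{-5 - \frac{3}{4}}}{2 t} = \left(t + \frac{1}{- \frac{23}{4}}\right) \frac{1}{2 t} = \left(t - \frac{4}{23}\right) \frac{1}{2 t} = \left(- \frac{4}{23} + t\right) \frac{1}{2 t} = \frac{- \frac{4}{23} + t}{2 t}$)
$\frac{P{\left(76 \right)}}{l{\left(15 \right)} 214} = \frac{1 - \frac{380}{3}}{\frac{-4 + 23 \cdot 15}{46 \cdot 15} \cdot 214} = \frac{1 - \frac{380}{3}}{\frac{1}{46} \cdot \frac{1}{15} \left(-4 + 345\right) 214} = - \frac{377}{3 \cdot \frac{1}{46} \cdot \frac{1}{15} \cdot 341 \cdot 214} = - \frac{377}{3 \cdot \frac{341}{690} \cdot 214} = - \frac{377}{3 \cdot \frac{36487}{345}} = \left(- \frac{377}{3}\right) \frac{345}{36487} = - \frac{43355}{36487}$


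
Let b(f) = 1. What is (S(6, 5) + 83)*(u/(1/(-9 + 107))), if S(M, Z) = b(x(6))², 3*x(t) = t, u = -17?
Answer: -139944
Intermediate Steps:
x(t) = t/3
S(M, Z) = 1 (S(M, Z) = 1² = 1)
(S(6, 5) + 83)*(u/(1/(-9 + 107))) = (1 + 83)*(-17/(1/(-9 + 107))) = 84*(-17/(1/98)) = 84*(-17/1/98) = 84*(-17*98) = 84*(-1666) = -139944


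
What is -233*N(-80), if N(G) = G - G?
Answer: 0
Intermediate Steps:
N(G) = 0
-233*N(-80) = -233*0 = 0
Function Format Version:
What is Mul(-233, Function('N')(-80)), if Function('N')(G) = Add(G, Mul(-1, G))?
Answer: 0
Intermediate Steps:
Function('N')(G) = 0
Mul(-233, Function('N')(-80)) = Mul(-233, 0) = 0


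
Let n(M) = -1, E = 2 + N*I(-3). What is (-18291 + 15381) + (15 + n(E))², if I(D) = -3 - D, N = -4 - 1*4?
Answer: -2714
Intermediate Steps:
N = -8 (N = -4 - 4 = -8)
E = 2 (E = 2 - 8*(-3 - 1*(-3)) = 2 - 8*(-3 + 3) = 2 - 8*0 = 2 + 0 = 2)
(-18291 + 15381) + (15 + n(E))² = (-18291 + 15381) + (15 - 1)² = -2910 + 14² = -2910 + 196 = -2714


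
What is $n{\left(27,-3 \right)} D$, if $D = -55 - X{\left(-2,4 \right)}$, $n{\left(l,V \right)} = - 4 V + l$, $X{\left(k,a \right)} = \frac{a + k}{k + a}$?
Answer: $-2184$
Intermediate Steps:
$X{\left(k,a \right)} = 1$ ($X{\left(k,a \right)} = \frac{a + k}{a + k} = 1$)
$n{\left(l,V \right)} = l - 4 V$
$D = -56$ ($D = -55 - 1 = -56$)
$n{\left(27,-3 \right)} D = \left(27 - -12\right) \left(-56\right) = \left(27 + 12\right) \left(-56\right) = 39 \left(-56\right) = -2184$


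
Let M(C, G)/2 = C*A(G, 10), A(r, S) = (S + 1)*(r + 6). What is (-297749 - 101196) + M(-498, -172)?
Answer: 1419751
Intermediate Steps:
A(r, S) = (1 + S)*(6 + r)
M(C, G) = 2*C*(66 + 11*G) (M(C, G) = 2*(C*(6 + G + 6*10 + 10*G)) = 2*(C*(6 + G + 60 + 10*G)) = 2*(C*(66 + 11*G)) = 2*C*(66 + 11*G))
(-297749 - 101196) + M(-498, -172) = (-297749 - 101196) + 22*(-498)*(6 - 172) = -398945 + 22*(-498)*(-166) = -398945 + 1818696 = 1419751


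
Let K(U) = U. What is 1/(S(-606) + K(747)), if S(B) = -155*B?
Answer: 1/94677 ≈ 1.0562e-5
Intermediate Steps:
1/(S(-606) + K(747)) = 1/(-155*(-606) + 747) = 1/(93930 + 747) = 1/94677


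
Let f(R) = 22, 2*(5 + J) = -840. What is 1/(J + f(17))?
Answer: -1/403 ≈ -0.0024814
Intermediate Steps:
J = -425 (J = -5 + (½)*(-840) = -5 - 420 = -425)
1/(J + f(17)) = 1/(-425 + 22) = 1/(-403) = -1/403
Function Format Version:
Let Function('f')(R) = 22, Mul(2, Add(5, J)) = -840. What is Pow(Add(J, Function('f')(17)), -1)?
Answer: Rational(-1, 403) ≈ -0.0024814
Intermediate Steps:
J = -425 (J = Add(-5, Mul(Rational(1, 2), -840)) = Add(-5, -420) = -425)
Pow(Add(J, Function('f')(17)), -1) = Pow(Add(-425, 22), -1) = Pow(-403, -1) = Rational(-1, 403)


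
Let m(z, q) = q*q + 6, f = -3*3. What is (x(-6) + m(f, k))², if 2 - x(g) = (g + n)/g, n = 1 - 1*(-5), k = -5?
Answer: 1089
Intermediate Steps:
f = -9
n = 6 (n = 1 + 5 = 6)
m(z, q) = 6 + q² (m(z, q) = q² + 6 = 6 + q²)
x(g) = 2 - (6 + g)/g (x(g) = 2 - (g + 6)/g = 2 - (6 + g)/g)
(x(-6) + m(f, k))² = ((-6 - 6)/(-6) + (6 + (-5)²))² = (-⅙*(-12) + (6 + 25))² = (2 + 31)² = 33² = 1089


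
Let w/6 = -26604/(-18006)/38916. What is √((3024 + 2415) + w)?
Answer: √57240373083853138/3244081 ≈ 73.750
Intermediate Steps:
w = 739/3244081 (w = 6*(-26604/(-18006)/38916) = 6*(-26604*(-1/18006)*(1/38916)) = 6*((4434/3001)*(1/38916)) = 6*(739/19464486) = 739/3244081 ≈ 0.00022780)
√((3024 + 2415) + w) = √((3024 + 2415) + 739/3244081) = √(5439 + 739/3244081) = √(17644557298/3244081) = √57240373083853138/3244081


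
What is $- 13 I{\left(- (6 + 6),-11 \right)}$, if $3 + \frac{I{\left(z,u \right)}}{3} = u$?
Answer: $546$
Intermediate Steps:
$I{\left(z,u \right)} = -9 + 3 u$
$- 13 I{\left(- (6 + 6),-11 \right)} = - 13 \left(-9 + 3 \left(-11\right)\right) = - 13 \left(-9 - 33\right) = \left(-13\right) \left(-42\right) = 546$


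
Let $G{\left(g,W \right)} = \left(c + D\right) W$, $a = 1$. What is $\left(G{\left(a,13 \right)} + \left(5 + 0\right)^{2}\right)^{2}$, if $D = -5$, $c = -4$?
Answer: $8464$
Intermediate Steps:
$G{\left(g,W \right)} = - 9 W$ ($G{\left(g,W \right)} = \left(-4 - 5\right) W = - 9 W$)
$\left(G{\left(a,13 \right)} + \left(5 + 0\right)^{2}\right)^{2} = \left(\left(-9\right) 13 + \left(5 + 0\right)^{2}\right)^{2} = \left(-117 + 5^{2}\right)^{2} = \left(-117 + 25\right)^{2} = \left(-92\right)^{2} = 8464$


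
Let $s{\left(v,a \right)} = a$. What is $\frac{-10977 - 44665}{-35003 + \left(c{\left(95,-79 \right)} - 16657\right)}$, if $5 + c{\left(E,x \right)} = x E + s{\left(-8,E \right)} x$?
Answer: $\frac{55642}{66675} \approx 0.83453$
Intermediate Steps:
$c{\left(E,x \right)} = -5 + 2 E x$ ($c{\left(E,x \right)} = -5 + \left(x E + E x\right) = -5 + \left(E x + E x\right) = -5 + 2 E x$)
$\frac{-10977 - 44665}{-35003 + \left(c{\left(95,-79 \right)} - 16657\right)} = \frac{-10977 - 44665}{-35003 + \left(\left(-5 + 2 \cdot 95 \left(-79\right)\right) - 16657\right)} = - \frac{55642}{-35003 - 31672} = - \frac{55642}{-66675} = \left(-55642\right) \left(- \frac{1}{66675}\right) = \frac{55642}{66675}$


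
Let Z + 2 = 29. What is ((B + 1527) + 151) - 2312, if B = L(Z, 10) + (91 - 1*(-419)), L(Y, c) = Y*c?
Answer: 146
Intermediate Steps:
Z = 27 (Z = -2 + 29 = 27)
B = 780 (B = 27*10 + (91 - 1*(-419)) = 270 + (91 + 419) = 270 + 510 = 780)
((B + 1527) + 151) - 2312 = ((780 + 1527) + 151) - 2312 = (2307 + 151) - 2312 = 2458 - 2312 = 146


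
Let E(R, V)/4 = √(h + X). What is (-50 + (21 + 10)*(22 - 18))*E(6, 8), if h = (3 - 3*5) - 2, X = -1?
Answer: 296*I*√15 ≈ 1146.4*I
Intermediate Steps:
h = -14 (h = (3 - 15) - 2 = -12 - 2 = -14)
E(R, V) = 4*I*√15 (E(R, V) = 4*√(-14 - 1) = 4*√(-15) = 4*(I*√15) = 4*I*√15)
(-50 + (21 + 10)*(22 - 18))*E(6, 8) = (-50 + (21 + 10)*(22 - 18))*(4*I*√15) = (-50 + 31*4)*(4*I*√15) = (-50 + 124)*(4*I*√15) = 74*(4*I*√15) = 296*I*√15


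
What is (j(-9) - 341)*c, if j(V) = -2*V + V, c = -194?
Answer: 64408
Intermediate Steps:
j(V) = -V
(j(-9) - 341)*c = (-1*(-9) - 341)*(-194) = (9 - 341)*(-194) = -332*(-194) = 64408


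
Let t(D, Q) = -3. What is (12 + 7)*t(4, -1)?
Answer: -57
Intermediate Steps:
(12 + 7)*t(4, -1) = (12 + 7)*(-3) = 19*(-3) = -57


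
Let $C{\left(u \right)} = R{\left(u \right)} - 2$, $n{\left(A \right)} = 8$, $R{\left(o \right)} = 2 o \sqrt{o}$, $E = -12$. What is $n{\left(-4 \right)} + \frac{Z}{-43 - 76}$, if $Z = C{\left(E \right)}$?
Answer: $\frac{954}{119} + \frac{48 i \sqrt{3}}{119} \approx 8.0168 + 0.69864 i$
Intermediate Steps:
$R{\left(o \right)} = 2 o^{\frac{3}{2}}$
$C{\left(u \right)} = -2 + 2 u^{\frac{3}{2}}$ ($C{\left(u \right)} = 2 u^{\frac{3}{2}} - 2 = -2 + 2 u^{\frac{3}{2}}$)
$Z = -2 - 48 i \sqrt{3}$ ($Z = -2 + 2 \left(-12\right)^{\frac{3}{2}} = -2 + 2 \left(- 24 i \sqrt{3}\right) = -2 - 48 i \sqrt{3} \approx -2.0 - 83.138 i$)
$n{\left(-4 \right)} + \frac{Z}{-43 - 76} = 8 + \frac{-2 - 48 i \sqrt{3}}{-43 - 76} = 8 + \frac{-2 - 48 i \sqrt{3}}{-119} = 8 - \frac{-2 - 48 i \sqrt{3}}{119} = 8 + \left(\frac{2}{119} + \frac{48 i \sqrt{3}}{119}\right) = \frac{954}{119} + \frac{48 i \sqrt{3}}{119}$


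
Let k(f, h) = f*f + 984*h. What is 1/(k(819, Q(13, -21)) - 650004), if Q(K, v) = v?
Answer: 1/93 ≈ 0.010753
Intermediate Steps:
k(f, h) = f² + 984*h
1/(k(819, Q(13, -21)) - 650004) = 1/((819² + 984*(-21)) - 650004) = 1/((670761 - 20664) - 650004) = 1/(650097 - 650004) = 1/93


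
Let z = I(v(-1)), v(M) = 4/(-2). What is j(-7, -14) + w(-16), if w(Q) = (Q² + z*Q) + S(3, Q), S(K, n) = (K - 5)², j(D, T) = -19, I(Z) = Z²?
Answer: 177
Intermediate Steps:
v(M) = -2 (v(M) = 4*(-½) = -2)
S(K, n) = (-5 + K)²
z = 4 (z = (-2)² = 4)
w(Q) = 4 + Q² + 4*Q (w(Q) = (Q² + 4*Q) + (-5 + 3)² = (Q² + 4*Q) + (-2)² = (Q² + 4*Q) + 4 = 4 + Q² + 4*Q)
j(-7, -14) + w(-16) = -19 + (4 + (-16)² + 4*(-16)) = -19 + (4 + 256 - 64) = -19 + 196 = 177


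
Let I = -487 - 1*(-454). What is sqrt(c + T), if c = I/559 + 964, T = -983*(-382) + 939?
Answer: sqrt(117933123282)/559 ≈ 614.34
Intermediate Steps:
T = 376445 (T = 375506 + 939 = 376445)
I = -33 (I = -487 + 454 = -33)
c = 538843/559 (c = -33/559 + 964 = 538843/559 ≈ 963.94)
sqrt(c + T) = sqrt(538843/559 + 376445) = sqrt(210971598/559) = sqrt(117933123282)/559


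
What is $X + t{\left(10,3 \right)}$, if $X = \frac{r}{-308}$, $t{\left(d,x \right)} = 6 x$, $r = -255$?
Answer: $\frac{5799}{308} \approx 18.828$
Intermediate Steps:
$X = \frac{255}{308}$ ($X = - \frac{255}{-308} = \left(-255\right) \left(- \frac{1}{308}\right) = \frac{255}{308} \approx 0.82792$)
$X + t{\left(10,3 \right)} = \frac{255}{308} + 6 \cdot 3 = \frac{255}{308} + 18 = \frac{5799}{308}$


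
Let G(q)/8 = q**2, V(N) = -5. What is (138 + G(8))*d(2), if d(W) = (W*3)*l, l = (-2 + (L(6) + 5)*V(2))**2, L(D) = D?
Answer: 12671100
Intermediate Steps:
l = 3249 (l = (-2 + (6 + 5)*(-5))**2 = (-2 + 11*(-5))**2 = (-2 - 55)**2 = (-57)**2 = 3249)
G(q) = 8*q**2
d(W) = 9747*W (d(W) = (W*3)*3249 = (3*W)*3249 = 9747*W)
(138 + G(8))*d(2) = (138 + 8*8**2)*(9747*2) = (138 + 8*64)*19494 = (138 + 512)*19494 = 650*19494 = 12671100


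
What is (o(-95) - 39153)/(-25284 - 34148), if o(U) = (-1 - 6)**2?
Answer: 4888/7429 ≈ 0.65796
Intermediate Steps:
o(U) = 49 (o(U) = (-7)**2 = 49)
(o(-95) - 39153)/(-25284 - 34148) = (49 - 39153)/(-25284 - 34148) = -39104/(-59432) = -39104*(-1/59432) = 4888/7429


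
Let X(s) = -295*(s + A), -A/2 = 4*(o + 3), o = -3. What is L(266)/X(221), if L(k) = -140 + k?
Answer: -126/65195 ≈ -0.0019327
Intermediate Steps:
A = 0 (A = -8*(-3 + 3) = -8*0 = -2*0 = 0)
X(s) = -295*s (X(s) = -295*(s + 0) = -295*s)
L(266)/X(221) = (-140 + 266)/((-295*221)) = 126/(-65195) = 126*(-1/65195) = -126/65195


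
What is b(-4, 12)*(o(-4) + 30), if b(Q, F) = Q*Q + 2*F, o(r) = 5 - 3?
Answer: 1280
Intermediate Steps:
o(r) = 2
b(Q, F) = Q**2 + 2*F
b(-4, 12)*(o(-4) + 30) = ((-4)**2 + 2*12)*(2 + 30) = (16 + 24)*32 = 40*32 = 1280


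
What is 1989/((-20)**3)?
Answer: -1989/8000 ≈ -0.24863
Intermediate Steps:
1989/((-20)**3) = 1989/(-8000) = 1989*(-1/8000) = -1989/8000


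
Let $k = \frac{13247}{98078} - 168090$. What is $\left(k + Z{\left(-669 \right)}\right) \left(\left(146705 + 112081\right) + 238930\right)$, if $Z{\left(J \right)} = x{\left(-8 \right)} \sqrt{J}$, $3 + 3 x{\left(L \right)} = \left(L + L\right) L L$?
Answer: $- \frac{4102652525153234}{49039} - \frac{511154332 i \sqrt{669}}{3} \approx -8.3661 \cdot 10^{10} - 4.407 \cdot 10^{9} i$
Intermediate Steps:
$x{\left(L \right)} = -1 + \frac{2 L^{3}}{3}$ ($x{\left(L \right)} = -1 + \frac{\left(L + L\right) L L}{3} = -1 + \frac{2 L L L}{3} = -1 + \frac{2 L^{2} L}{3} = -1 + \frac{2 L^{3}}{3}$)
$Z{\left(J \right)} = - \frac{1027 \sqrt{J}}{3}$ ($Z{\left(J \right)} = \left(-1 + \frac{2 \left(-8\right)^{3}}{3}\right) \sqrt{J} = \left(-1 + \frac{2}{3} \left(-512\right)\right) \sqrt{J} = \left(-1 - \frac{1024}{3}\right) \sqrt{J} = - \frac{1027 \sqrt{J}}{3}$)
$k = - \frac{16485917773}{98078}$ ($k = 13247 \cdot \frac{1}{98078} - 168090 = \frac{13247}{98078} - 168090 = - \frac{16485917773}{98078} \approx -1.6809 \cdot 10^{5}$)
$\left(k + Z{\left(-669 \right)}\right) \left(\left(146705 + 112081\right) + 238930\right) = \left(- \frac{16485917773}{98078} - \frac{1027 \sqrt{-669}}{3}\right) \left(\left(146705 + 112081\right) + 238930\right) = \left(- \frac{16485917773}{98078} - \frac{1027 i \sqrt{669}}{3}\right) \left(258786 + 238930\right) = \left(- \frac{16485917773}{98078} - \frac{1027 i \sqrt{669}}{3}\right) 497716 = - \frac{4102652525153234}{49039} - \frac{511154332 i \sqrt{669}}{3}$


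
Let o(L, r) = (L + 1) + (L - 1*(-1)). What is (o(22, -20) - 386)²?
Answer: 115600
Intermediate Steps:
o(L, r) = 2 + 2*L (o(L, r) = (1 + L) + (L + 1) = (1 + L) + (1 + L) = 2 + 2*L)
(o(22, -20) - 386)² = ((2 + 2*22) - 386)² = ((2 + 44) - 386)² = (46 - 386)² = (-340)² = 115600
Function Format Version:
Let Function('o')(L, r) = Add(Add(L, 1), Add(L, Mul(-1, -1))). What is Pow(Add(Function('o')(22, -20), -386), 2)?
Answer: 115600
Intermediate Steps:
Function('o')(L, r) = Add(2, Mul(2, L)) (Function('o')(L, r) = Add(Add(1, L), Add(L, 1)) = Add(Add(1, L), Add(1, L)) = Add(2, Mul(2, L)))
Pow(Add(Function('o')(22, -20), -386), 2) = Pow(Add(Add(2, Mul(2, 22)), -386), 2) = Pow(Add(Add(2, 44), -386), 2) = Pow(Add(46, -386), 2) = Pow(-340, 2) = 115600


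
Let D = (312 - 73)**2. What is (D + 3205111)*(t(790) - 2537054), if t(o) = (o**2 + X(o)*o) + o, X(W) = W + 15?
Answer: -4163306149648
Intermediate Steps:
X(W) = 15 + W
t(o) = o + o**2 + o*(15 + o) (t(o) = (o**2 + (15 + o)*o) + o = (o**2 + o*(15 + o)) + o = o + o**2 + o*(15 + o))
D = 57121 (D = 239**2 = 57121)
(D + 3205111)*(t(790) - 2537054) = (57121 + 3205111)*(2*790*(8 + 790) - 2537054) = 3262232*(2*790*798 - 2537054) = 3262232*(1260840 - 2537054) = 3262232*(-1276214) = -4163306149648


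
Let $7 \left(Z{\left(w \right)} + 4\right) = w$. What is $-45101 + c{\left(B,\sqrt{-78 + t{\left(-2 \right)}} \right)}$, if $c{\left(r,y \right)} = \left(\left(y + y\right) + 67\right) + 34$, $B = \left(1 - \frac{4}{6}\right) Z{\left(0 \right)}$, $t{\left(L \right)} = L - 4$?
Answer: $-45000 + 4 i \sqrt{21} \approx -45000.0 + 18.33 i$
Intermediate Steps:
$Z{\left(w \right)} = -4 + \frac{w}{7}$
$t{\left(L \right)} = -4 + L$ ($t{\left(L \right)} = L - 4 = -4 + L$)
$B = - \frac{4}{3}$ ($B = \left(1 - \frac{4}{6}\right) \left(-4 + \frac{1}{7} \cdot 0\right) = \left(1 - \frac{2}{3}\right) \left(-4 + 0\right) = \left(1 - \frac{2}{3}\right) \left(-4\right) = \frac{1}{3} \left(-4\right) = - \frac{4}{3} \approx -1.3333$)
$c{\left(r,y \right)} = 101 + 2 y$ ($c{\left(r,y \right)} = \left(2 y + 67\right) + 34 = \left(67 + 2 y\right) + 34 = 101 + 2 y$)
$-45101 + c{\left(B,\sqrt{-78 + t{\left(-2 \right)}} \right)} = -45101 + \left(101 + 2 \sqrt{-78 - 6}\right) = -45101 + \left(101 + 2 \sqrt{-84}\right) = -45101 + \left(101 + 2 \cdot 2 i \sqrt{21}\right) = -45101 + \left(101 + 4 i \sqrt{21}\right) = -45000 + 4 i \sqrt{21}$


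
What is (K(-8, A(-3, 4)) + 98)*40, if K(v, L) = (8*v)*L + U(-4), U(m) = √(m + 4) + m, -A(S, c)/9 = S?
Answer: -65360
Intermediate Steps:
A(S, c) = -9*S
U(m) = m + √(4 + m) (U(m) = √(4 + m) + m = m + √(4 + m))
K(v, L) = -4 + 8*L*v (K(v, L) = (8*v)*L + (-4 + √(4 - 4)) = 8*L*v + (-4 + √0) = 8*L*v + (-4 + 0) = 8*L*v - 4 = -4 + 8*L*v)
(K(-8, A(-3, 4)) + 98)*40 = ((-4 + 8*(-9*(-3))*(-8)) + 98)*40 = ((-4 + 8*27*(-8)) + 98)*40 = ((-4 - 1728) + 98)*40 = (-1732 + 98)*40 = -1634*40 = -65360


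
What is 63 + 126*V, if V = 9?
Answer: 1197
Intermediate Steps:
63 + 126*V = 63 + 126*9 = 63 + 1134 = 1197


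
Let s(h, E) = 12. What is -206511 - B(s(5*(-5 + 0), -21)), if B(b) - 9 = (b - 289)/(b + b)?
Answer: -4956203/24 ≈ -2.0651e+5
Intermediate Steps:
B(b) = 9 + (-289 + b)/(2*b) (B(b) = 9 + (b - 289)/(b + b) = 9 + (-289 + b)/((2*b)) = 9 + (-289 + b)*(1/(2*b)) = 9 + (-289 + b)/(2*b))
-206511 - B(s(5*(-5 + 0), -21)) = -206511 - (-289 + 19*12)/(2*12) = -206511 - (-289 + 228)/(2*12) = -206511 - (-61)/(2*12) = -206511 - 1*(-61/24) = -206511 + 61/24 = -4956203/24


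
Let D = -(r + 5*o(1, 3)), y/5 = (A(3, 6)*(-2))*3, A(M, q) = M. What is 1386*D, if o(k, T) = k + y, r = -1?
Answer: 618156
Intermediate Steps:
y = -90 (y = 5*((3*(-2))*3) = 5*(-6*3) = 5*(-18) = -90)
o(k, T) = -90 + k (o(k, T) = k - 90 = -90 + k)
D = 446 (D = -(-1 + 5*(-90 + 1)) = -(-1 + 5*(-89)) = -(-1 - 445) = -1*(-446) = 446)
1386*D = 1386*446 = 618156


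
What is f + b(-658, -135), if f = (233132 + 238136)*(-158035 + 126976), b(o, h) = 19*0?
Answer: -14637112812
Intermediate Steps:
b(o, h) = 0
f = -14637112812 (f = 471268*(-31059) = -14637112812)
f + b(-658, -135) = -14637112812 + 0 = -14637112812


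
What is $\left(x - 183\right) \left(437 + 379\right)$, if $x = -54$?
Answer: $-193392$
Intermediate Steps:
$\left(x - 183\right) \left(437 + 379\right) = \left(-54 - 183\right) \left(437 + 379\right) = \left(-237\right) 816 = -193392$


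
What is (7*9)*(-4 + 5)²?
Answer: 63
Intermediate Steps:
(7*9)*(-4 + 5)² = 63*1² = 63*1 = 63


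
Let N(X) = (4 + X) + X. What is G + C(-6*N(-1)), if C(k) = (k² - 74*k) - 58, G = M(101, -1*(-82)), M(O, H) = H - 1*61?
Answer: 995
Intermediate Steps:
N(X) = 4 + 2*X
M(O, H) = -61 + H (M(O, H) = H - 61 = -61 + H)
G = 21 (G = -61 - 1*(-82) = -61 + 82 = 21)
C(k) = -58 + k² - 74*k
G + C(-6*N(-1)) = 21 + (-58 + (-6*(4 + 2*(-1)))² - (-444)*(4 + 2*(-1))) = 21 + (-58 + (-6*(4 - 2))² - (-444)*(4 - 2)) = 21 + (-58 + (-6*2)² - (-444)*2) = 21 + (-58 + (-12)² - 74*(-12)) = 21 + (-58 + 144 + 888) = 21 + 974 = 995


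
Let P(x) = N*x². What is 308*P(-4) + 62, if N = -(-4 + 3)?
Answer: 4990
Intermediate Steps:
N = 1 (N = -1*(-1) = 1)
P(x) = x² (P(x) = 1*x² = x²)
308*P(-4) + 62 = 308*(-4)² + 62 = 308*16 + 62 = 4928 + 62 = 4990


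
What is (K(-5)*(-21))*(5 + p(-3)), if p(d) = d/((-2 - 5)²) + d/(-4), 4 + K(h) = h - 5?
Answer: 3345/2 ≈ 1672.5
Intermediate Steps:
K(h) = -9 + h (K(h) = -4 + (h - 5) = -4 + (-5 + h) = -9 + h)
p(d) = -45*d/196 (p(d) = d/((-7)²) + d*(-¼) = d/49 - d/4 = -45*d/196)
(K(-5)*(-21))*(5 + p(-3)) = ((-9 - 5)*(-21))*(5 - 45/196*(-3)) = (-14*(-21))*(5 + 135/196) = 294*(1115/196) = 3345/2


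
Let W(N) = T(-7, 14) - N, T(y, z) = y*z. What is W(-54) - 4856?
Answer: -4900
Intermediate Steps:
W(N) = -98 - N (W(N) = -7*14 - N = -98 - N)
W(-54) - 4856 = (-98 - 1*(-54)) - 4856 = (-98 + 54) - 4856 = -44 - 4856 = -4900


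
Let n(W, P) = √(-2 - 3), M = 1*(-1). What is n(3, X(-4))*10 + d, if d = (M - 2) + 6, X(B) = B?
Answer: 3 + 10*I*√5 ≈ 3.0 + 22.361*I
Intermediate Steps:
M = -1
d = 3 (d = (-1 - 2) + 6 = -3 + 6 = 3)
n(W, P) = I*√5 (n(W, P) = √(-5) = I*√5)
n(3, X(-4))*10 + d = (I*√5)*10 + 3 = 10*I*√5 + 3 = 3 + 10*I*√5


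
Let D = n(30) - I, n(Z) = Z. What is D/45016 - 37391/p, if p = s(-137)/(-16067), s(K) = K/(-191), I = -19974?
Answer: 1291344604293395/1541798 ≈ 8.3756e+8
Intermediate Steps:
s(K) = -K/191 (s(K) = K*(-1/191) = -K/191)
p = -137/3068797 (p = -1/191*(-137)/(-16067) = (137/191)*(-1/16067) = -137/3068797 ≈ -4.4643e-5)
D = 20004 (D = 30 - 1*(-19974) = 30 + 19974 = 20004)
D/45016 - 37391/p = 20004/45016 - 37391/(-137/3068797) = 20004*(1/45016) - 37391*(-3068797/137) = 5001/11254 + 114745388627/137 = 1291344604293395/1541798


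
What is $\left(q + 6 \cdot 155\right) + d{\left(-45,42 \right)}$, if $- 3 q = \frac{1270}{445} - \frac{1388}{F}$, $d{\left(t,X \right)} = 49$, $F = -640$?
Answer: $\frac{13917119}{14240} \approx 977.33$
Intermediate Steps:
$q = - \frac{23841}{14240}$ ($q = - \frac{\frac{1270}{445} - \frac{1388}{-640}}{3} = - \frac{1270 \cdot \frac{1}{445} - - \frac{347}{160}}{3} = - \frac{\frac{254}{89} + \frac{347}{160}}{3} = \left(- \frac{1}{3}\right) \frac{71523}{14240} = - \frac{23841}{14240} \approx -1.6742$)
$\left(q + 6 \cdot 155\right) + d{\left(-45,42 \right)} = \left(- \frac{23841}{14240} + 6 \cdot 155\right) + 49 = \left(- \frac{23841}{14240} + 930\right) + 49 = \frac{13219359}{14240} + 49 = \frac{13917119}{14240}$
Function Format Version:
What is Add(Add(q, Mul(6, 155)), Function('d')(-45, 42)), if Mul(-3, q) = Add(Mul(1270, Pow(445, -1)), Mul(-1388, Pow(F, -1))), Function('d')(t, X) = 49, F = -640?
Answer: Rational(13917119, 14240) ≈ 977.33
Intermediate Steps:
q = Rational(-23841, 14240) (q = Mul(Rational(-1, 3), Add(Mul(1270, Pow(445, -1)), Mul(-1388, Pow(-640, -1)))) = Mul(Rational(-1, 3), Add(Mul(1270, Rational(1, 445)), Mul(-1388, Rational(-1, 640)))) = Mul(Rational(-1, 3), Add(Rational(254, 89), Rational(347, 160))) = Mul(Rational(-1, 3), Rational(71523, 14240)) = Rational(-23841, 14240) ≈ -1.6742)
Add(Add(q, Mul(6, 155)), Function('d')(-45, 42)) = Add(Add(Rational(-23841, 14240), Mul(6, 155)), 49) = Add(Add(Rational(-23841, 14240), 930), 49) = Add(Rational(13219359, 14240), 49) = Rational(13917119, 14240)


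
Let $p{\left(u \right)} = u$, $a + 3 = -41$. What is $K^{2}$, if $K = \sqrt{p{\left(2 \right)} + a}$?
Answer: $-42$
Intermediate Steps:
$a = -44$ ($a = -3 - 41 = -44$)
$K = i \sqrt{42}$ ($K = \sqrt{2 - 44} = \sqrt{-42} = i \sqrt{42} \approx 6.4807 i$)
$K^{2} = \left(i \sqrt{42}\right)^{2} = -42$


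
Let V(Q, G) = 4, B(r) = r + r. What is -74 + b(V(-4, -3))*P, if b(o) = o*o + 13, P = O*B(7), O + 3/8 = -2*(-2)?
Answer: 5591/4 ≈ 1397.8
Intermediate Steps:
B(r) = 2*r
O = 29/8 (O = -3/8 - 2*(-2) = -3/8 + 4 = 29/8 ≈ 3.6250)
P = 203/4 (P = 29*(2*7)/8 = (29/8)*14 = 203/4 ≈ 50.750)
b(o) = 13 + o² (b(o) = o² + 13 = 13 + o²)
-74 + b(V(-4, -3))*P = -74 + (13 + 4²)*(203/4) = -74 + (13 + 16)*(203/4) = -74 + 29*(203/4) = -74 + 5887/4 = 5591/4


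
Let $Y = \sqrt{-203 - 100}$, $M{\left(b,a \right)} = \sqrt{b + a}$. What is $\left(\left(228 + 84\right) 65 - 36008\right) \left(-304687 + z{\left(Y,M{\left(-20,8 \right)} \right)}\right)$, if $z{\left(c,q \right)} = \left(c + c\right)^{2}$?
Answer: $4811179472$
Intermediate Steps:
$M{\left(b,a \right)} = \sqrt{a + b}$
$Y = i \sqrt{303}$ ($Y = \sqrt{-303} = i \sqrt{303} \approx 17.407 i$)
$z{\left(c,q \right)} = 4 c^{2}$ ($z{\left(c,q \right)} = \left(2 c\right)^{2} = 4 c^{2}$)
$\left(\left(228 + 84\right) 65 - 36008\right) \left(-304687 + z{\left(Y,M{\left(-20,8 \right)} \right)}\right) = \left(\left(228 + 84\right) 65 - 36008\right) \left(-304687 + 4 \left(i \sqrt{303}\right)^{2}\right) = \left(312 \cdot 65 - 36008\right) \left(-304687 + 4 \left(-303\right)\right) = \left(20280 - 36008\right) \left(-304687 - 1212\right) = \left(-15728\right) \left(-305899\right) = 4811179472$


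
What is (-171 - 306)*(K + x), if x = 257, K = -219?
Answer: -18126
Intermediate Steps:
(-171 - 306)*(K + x) = (-171 - 306)*(-219 + 257) = -477*38 = -18126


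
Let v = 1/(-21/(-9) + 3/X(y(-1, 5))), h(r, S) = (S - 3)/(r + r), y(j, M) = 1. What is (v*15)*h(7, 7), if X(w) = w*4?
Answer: 360/259 ≈ 1.3900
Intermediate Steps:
h(r, S) = (-3 + S)/(2*r) (h(r, S) = (-3 + S)/((2*r)) = (-3 + S)*(1/(2*r)) = (-3 + S)/(2*r))
X(w) = 4*w
v = 12/37 (v = 1/(-21/(-9) + 3/((4*1))) = 1/(-21*(-⅑) + 3/4) = 1/(7/3 + 3*(¼)) = 1/(7/3 + ¾) = 1/(37/12) = 12/37 ≈ 0.32432)
(v*15)*h(7, 7) = ((12/37)*15)*((½)*(-3 + 7)/7) = 180*((½)*(⅐)*4)/37 = (180/37)*(2/7) = 360/259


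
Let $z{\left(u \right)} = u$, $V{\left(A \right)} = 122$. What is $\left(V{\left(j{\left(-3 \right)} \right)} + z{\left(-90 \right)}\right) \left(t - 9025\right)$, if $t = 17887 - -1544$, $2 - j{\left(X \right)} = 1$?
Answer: $332992$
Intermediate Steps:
$j{\left(X \right)} = 1$ ($j{\left(X \right)} = 2 - 1 = 1$)
$t = 19431$ ($t = 17887 + 1544 = 19431$)
$\left(V{\left(j{\left(-3 \right)} \right)} + z{\left(-90 \right)}\right) \left(t - 9025\right) = \left(122 - 90\right) \left(19431 - 9025\right) = 32 \cdot 10406 = 332992$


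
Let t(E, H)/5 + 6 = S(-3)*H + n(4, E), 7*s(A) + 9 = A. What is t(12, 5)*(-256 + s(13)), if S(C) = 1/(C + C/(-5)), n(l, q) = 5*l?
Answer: -106535/7 ≈ -15219.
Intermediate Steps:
s(A) = -9/7 + A/7
S(C) = 5/(4*C) (S(C) = 1/(C + C*(-⅕)) = 1/(C - C/5) = 1/(4*C/5) = 5/(4*C))
t(E, H) = 70 - 25*H/12 (t(E, H) = -30 + 5*(((5/4)/(-3))*H + 5*4) = -30 + 5*(((5/4)*(-⅓))*H + 20) = -30 + 5*(-5*H/12 + 20) = -30 + 5*(20 - 5*H/12) = -30 + (100 - 25*H/12) = 70 - 25*H/12)
t(12, 5)*(-256 + s(13)) = (70 - 25/12*5)*(-256 + (-9/7 + (⅐)*13)) = (70 - 125/12)*(-256 + (-9/7 + 13/7)) = 715*(-256 + 4/7)/12 = (715/12)*(-1788/7) = -106535/7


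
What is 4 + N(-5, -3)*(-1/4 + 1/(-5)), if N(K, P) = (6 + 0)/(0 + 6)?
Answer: 71/20 ≈ 3.5500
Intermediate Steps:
N(K, P) = 1 (N(K, P) = 6/6 = 6*(⅙) = 1)
4 + N(-5, -3)*(-1/4 + 1/(-5)) = 4 + 1*(-1/4 + 1/(-5)) = 4 + 1*(-1*¼ + 1*(-⅕)) = 4 + 1*(-¼ - ⅕) = 4 + 1*(-9/20) = 4 - 9/20 = 71/20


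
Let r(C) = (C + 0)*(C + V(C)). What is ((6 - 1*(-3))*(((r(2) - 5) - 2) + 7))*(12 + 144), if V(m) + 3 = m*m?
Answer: 8424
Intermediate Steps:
V(m) = -3 + m**2 (V(m) = -3 + m*m = -3 + m**2)
r(C) = C*(-3 + C + C**2) (r(C) = (C + 0)*(C + (-3 + C**2)) = C*(-3 + C + C**2))
((6 - 1*(-3))*(((r(2) - 5) - 2) + 7))*(12 + 144) = ((6 - 1*(-3))*(((2*(-3 + 2 + 2**2) - 5) - 2) + 7))*(12 + 144) = ((6 + 3)*(((2*(-3 + 2 + 4) - 5) - 2) + 7))*156 = (9*(((2*3 - 5) - 2) + 7))*156 = (9*(((6 - 5) - 2) + 7))*156 = (9*((1 - 2) + 7))*156 = (9*(-1 + 7))*156 = (9*6)*156 = 54*156 = 8424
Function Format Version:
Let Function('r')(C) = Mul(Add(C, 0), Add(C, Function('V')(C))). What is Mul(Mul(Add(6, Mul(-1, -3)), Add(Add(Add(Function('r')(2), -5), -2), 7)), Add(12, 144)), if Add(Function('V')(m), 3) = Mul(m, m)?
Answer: 8424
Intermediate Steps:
Function('V')(m) = Add(-3, Pow(m, 2)) (Function('V')(m) = Add(-3, Mul(m, m)) = Add(-3, Pow(m, 2)))
Function('r')(C) = Mul(C, Add(-3, C, Pow(C, 2))) (Function('r')(C) = Mul(Add(C, 0), Add(C, Add(-3, Pow(C, 2)))) = Mul(C, Add(-3, C, Pow(C, 2))))
Mul(Mul(Add(6, Mul(-1, -3)), Add(Add(Add(Function('r')(2), -5), -2), 7)), Add(12, 144)) = Mul(Mul(Add(6, Mul(-1, -3)), Add(Add(Add(Mul(2, Add(-3, 2, Pow(2, 2))), -5), -2), 7)), Add(12, 144)) = Mul(Mul(Add(6, 3), Add(Add(Add(Mul(2, Add(-3, 2, 4)), -5), -2), 7)), 156) = Mul(Mul(9, Add(Add(Add(Mul(2, 3), -5), -2), 7)), 156) = Mul(Mul(9, Add(Add(Add(6, -5), -2), 7)), 156) = Mul(Mul(9, Add(Add(1, -2), 7)), 156) = Mul(Mul(9, Add(-1, 7)), 156) = Mul(Mul(9, 6), 156) = Mul(54, 156) = 8424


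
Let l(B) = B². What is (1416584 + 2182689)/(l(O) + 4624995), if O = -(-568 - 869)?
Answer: 3599273/6689964 ≈ 0.53801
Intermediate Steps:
O = 1437 (O = -1*(-1437) = 1437)
(1416584 + 2182689)/(l(O) + 4624995) = (1416584 + 2182689)/(1437² + 4624995) = 3599273/(2064969 + 4624995) = 3599273/6689964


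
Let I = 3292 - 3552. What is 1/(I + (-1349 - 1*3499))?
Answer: -1/5108 ≈ -0.00019577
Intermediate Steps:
I = -260
1/(I + (-1349 - 1*3499)) = 1/(-260 + (-1349 - 1*3499)) = 1/(-260 + (-1349 - 3499)) = 1/(-260 - 4848) = 1/(-5108) = -1/5108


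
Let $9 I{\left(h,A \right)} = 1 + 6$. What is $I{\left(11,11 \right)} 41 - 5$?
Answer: $\frac{242}{9} \approx 26.889$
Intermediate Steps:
$I{\left(h,A \right)} = \frac{7}{9}$ ($I{\left(h,A \right)} = \frac{1 + 6}{9} = \frac{1}{9} \cdot 7 = \frac{7}{9}$)
$I{\left(11,11 \right)} 41 - 5 = \frac{7}{9} \cdot 41 - 5 = \frac{287}{9} - 5 = \frac{242}{9}$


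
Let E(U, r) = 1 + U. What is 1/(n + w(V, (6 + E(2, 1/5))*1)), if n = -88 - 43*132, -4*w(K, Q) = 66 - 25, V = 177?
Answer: -4/23097 ≈ -0.00017318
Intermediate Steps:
w(K, Q) = -41/4 (w(K, Q) = -(66 - 25)/4 = -1/4*41 = -41/4)
n = -5764 (n = -88 - 5676 = -5764)
1/(n + w(V, (6 + E(2, 1/5))*1)) = 1/(-5764 - 41/4) = 1/(-23097/4) = -4/23097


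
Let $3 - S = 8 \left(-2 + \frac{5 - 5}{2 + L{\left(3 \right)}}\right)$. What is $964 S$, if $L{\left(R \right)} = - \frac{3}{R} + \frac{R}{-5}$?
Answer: $18316$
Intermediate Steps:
$L{\left(R \right)} = - \frac{3}{R} - \frac{R}{5}$ ($L{\left(R \right)} = - \frac{3}{R} + R \left(- \frac{1}{5}\right) = - \frac{3}{R} - \frac{R}{5}$)
$S = 19$ ($S = 3 - 8 \left(-2 + \frac{5 - 5}{2 - \left(\frac{3}{5} + \frac{3}{3}\right)}\right) = 3 - 8 \left(-2 + \frac{0}{2 - \frac{8}{5}}\right) = 3 - 8 \left(-2 + \frac{0}{\frac{2}{5}}\right) = 3 - 8 \left(-2 + 0 \cdot \frac{5}{2}\right) = 3 - 8 \left(-2 + 0\right) = 3 - 8 \left(-2\right) = 3 - -16 = 3 + 16 = 19$)
$964 S = 964 \cdot 19 = 18316$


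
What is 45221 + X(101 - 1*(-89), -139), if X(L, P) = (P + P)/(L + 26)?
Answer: 4883729/108 ≈ 45220.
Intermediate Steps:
X(L, P) = 2*P/(26 + L) (X(L, P) = (2*P)/(26 + L) = 2*P/(26 + L))
45221 + X(101 - 1*(-89), -139) = 45221 + 2*(-139)/(26 + (101 - 1*(-89))) = 45221 + 2*(-139)/(26 + (101 + 89)) = 45221 + 2*(-139)/(26 + 190) = 45221 + 2*(-139)/216 = 45221 + 2*(-139)*(1/216) = 45221 - 139/108 = 4883729/108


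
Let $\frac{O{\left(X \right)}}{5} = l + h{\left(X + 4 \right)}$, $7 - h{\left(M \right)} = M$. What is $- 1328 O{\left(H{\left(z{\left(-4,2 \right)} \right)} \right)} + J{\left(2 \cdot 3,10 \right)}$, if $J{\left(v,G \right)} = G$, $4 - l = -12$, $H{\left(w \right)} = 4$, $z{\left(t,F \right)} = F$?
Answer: $-99590$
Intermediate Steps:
$h{\left(M \right)} = 7 - M$
$l = 16$ ($l = 4 - -12 = 4 + 12 = 16$)
$O{\left(X \right)} = 95 - 5 X$ ($O{\left(X \right)} = 5 \left(16 - \left(-3 + X\right)\right) = 5 \left(19 - X\right) = 95 - 5 X$)
$- 1328 O{\left(H{\left(z{\left(-4,2 \right)} \right)} \right)} + J{\left(2 \cdot 3,10 \right)} = - 1328 \left(95 - 20\right) + 10 = \left(-1328\right) 75 + 10 = -99600 + 10 = -99590$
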